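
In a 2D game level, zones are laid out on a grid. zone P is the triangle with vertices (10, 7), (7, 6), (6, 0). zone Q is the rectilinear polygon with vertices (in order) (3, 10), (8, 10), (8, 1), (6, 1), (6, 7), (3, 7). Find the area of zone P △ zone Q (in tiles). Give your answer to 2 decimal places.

|zone P| = 8.5, |zone Q| = 27, |zone P∩zone Q| = 5.4643.
|zone P △ zone Q| = |zone P| + |zone Q| − 2·|zone P∩zone Q| = 8.5 + 27 − 10.9286 = 24.57.

24.57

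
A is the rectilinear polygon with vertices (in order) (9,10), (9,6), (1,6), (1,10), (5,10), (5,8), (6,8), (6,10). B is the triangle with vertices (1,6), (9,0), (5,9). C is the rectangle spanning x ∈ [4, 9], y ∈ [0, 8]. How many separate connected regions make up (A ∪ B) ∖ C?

2

(A ∪ B) ∖ C splits into 2 disjoint pieces (area 17.5972, area 6).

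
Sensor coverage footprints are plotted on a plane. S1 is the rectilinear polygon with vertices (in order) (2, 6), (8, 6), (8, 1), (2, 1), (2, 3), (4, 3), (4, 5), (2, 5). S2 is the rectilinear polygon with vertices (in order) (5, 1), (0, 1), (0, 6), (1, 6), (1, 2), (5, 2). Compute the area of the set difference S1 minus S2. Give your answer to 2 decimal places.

23.00

|S1| = 26, |S1∩S2| = 3.
|S1 ∖ S2| = |S1| − |S1∩S2| = 26 − 3 = 23.00.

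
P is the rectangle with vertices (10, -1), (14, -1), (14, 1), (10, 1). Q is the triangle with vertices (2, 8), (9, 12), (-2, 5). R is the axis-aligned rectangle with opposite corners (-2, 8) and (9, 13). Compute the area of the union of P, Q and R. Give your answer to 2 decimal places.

64.07

By inclusion–exclusion:
Individual areas: |P| = 8, |Q| = 2.5, |R| = 55.
|P∩Q| = 0.
|P∩R| = 0 (no overlap).
|Q∩R| = 1.4286.
|P∩Q∩R| = 0.
|P ∪ Q ∪ R| = 65.5 − 1.4286 + 0 = 64.07.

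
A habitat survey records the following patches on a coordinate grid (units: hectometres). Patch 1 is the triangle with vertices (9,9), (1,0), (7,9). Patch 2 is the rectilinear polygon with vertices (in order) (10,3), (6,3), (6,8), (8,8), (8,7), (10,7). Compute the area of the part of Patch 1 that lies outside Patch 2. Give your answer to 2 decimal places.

|Patch 1| = 9, |Patch 1∩Patch 2| = 2.4167.
|Patch 1 ∖ Patch 2| = |Patch 1| − |Patch 1∩Patch 2| = 9 − 2.4167 = 6.58.

6.58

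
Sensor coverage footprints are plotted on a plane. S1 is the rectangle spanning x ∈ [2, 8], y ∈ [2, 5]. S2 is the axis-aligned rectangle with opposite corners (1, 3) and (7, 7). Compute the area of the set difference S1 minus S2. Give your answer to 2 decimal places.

|S1∩S2|: x∈[2,7], y∈[3,5] → 5·2 = 10.
|S1| = 18.
|S1 ∖ S2| = |S1| − |S1∩S2| = 18 − 10 = 8.00.

8.00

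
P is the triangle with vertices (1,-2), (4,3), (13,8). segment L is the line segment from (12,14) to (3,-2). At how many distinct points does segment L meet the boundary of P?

2

The segment meets the boundary at (4.765,1.137), (6.636,4.465).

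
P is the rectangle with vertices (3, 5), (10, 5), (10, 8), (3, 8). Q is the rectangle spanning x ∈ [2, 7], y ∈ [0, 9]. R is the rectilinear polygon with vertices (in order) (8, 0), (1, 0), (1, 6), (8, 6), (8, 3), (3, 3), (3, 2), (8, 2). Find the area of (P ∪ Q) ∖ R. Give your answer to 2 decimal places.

27.00

|P ∪ Q| = 54.
|(P ∪ Q) ∩ R| = 27.
|(P ∪ Q) ∖ R| = 54 − 27 = 27.00.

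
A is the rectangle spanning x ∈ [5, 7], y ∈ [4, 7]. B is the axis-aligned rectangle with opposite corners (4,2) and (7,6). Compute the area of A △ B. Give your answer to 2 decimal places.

|A∩B|: x∈[5,7], y∈[4,6] → 2·2 = 4.
|A △ B| = |A| + |B| − 2·|A∩B| = 6 + 12 − 8 = 10.00.

10.00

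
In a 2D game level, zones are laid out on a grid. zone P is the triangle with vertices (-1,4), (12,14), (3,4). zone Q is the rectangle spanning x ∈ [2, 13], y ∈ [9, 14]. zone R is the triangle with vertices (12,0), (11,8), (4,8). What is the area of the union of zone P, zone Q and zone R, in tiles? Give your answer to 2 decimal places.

By inclusion–exclusion:
Individual areas: |zone P| = 20, |zone Q| = 55, |zone R| = 28.
|zone P∩zone Q| = 5.
|zone P∩zone R| = 1.7703.
|zone Q∩zone R| = 0.
|zone P∩zone Q∩zone R| = 0.
|zone P ∪ zone Q ∪ zone R| = 103 − 6.7703 + 0 = 96.23.

96.23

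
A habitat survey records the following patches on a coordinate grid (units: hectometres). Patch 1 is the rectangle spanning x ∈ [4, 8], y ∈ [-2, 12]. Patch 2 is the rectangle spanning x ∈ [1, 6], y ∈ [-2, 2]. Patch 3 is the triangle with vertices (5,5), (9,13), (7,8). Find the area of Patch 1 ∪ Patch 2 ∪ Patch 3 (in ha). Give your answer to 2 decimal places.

By inclusion–exclusion:
Individual areas: |Patch 1| = 56, |Patch 2| = 20, |Patch 3| = 2.
|Patch 1∩Patch 2|: x∈[4,6], y∈[-2,2] → 2·4 = 8.
|Patch 1∩Patch 3| = 1.75.
|Patch 2∩Patch 3| = 0.
|Patch 1∩Patch 2∩Patch 3| = 0.
|Patch 1 ∪ Patch 2 ∪ Patch 3| = 78 − 9.75 + 0 = 68.25.

68.25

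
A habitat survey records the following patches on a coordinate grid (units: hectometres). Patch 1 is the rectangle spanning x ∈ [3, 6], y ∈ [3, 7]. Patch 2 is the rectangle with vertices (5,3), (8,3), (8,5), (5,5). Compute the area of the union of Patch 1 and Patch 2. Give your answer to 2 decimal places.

16.00

By inclusion–exclusion:
Individual areas: |Patch 1| = 12, |Patch 2| = 6.
|Patch 1∩Patch 2|: x∈[5,6], y∈[3,5] → 1·2 = 2.
|Patch 1 ∪ Patch 2| = 18 − 2 = 16.00.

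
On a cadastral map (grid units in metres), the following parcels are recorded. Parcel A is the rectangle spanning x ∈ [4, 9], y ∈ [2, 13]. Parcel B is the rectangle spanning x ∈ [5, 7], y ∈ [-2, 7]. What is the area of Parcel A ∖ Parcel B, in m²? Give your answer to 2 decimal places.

45.00

|Parcel A∩Parcel B|: x∈[5,7], y∈[2,7] → 2·5 = 10.
|Parcel A| = 55.
|Parcel A ∖ Parcel B| = |Parcel A| − |Parcel A∩Parcel B| = 55 − 10 = 45.00.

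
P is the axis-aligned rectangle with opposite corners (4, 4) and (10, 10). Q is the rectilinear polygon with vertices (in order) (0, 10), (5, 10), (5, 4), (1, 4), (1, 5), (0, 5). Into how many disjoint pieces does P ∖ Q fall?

1

P ∖ Q is a single connected region.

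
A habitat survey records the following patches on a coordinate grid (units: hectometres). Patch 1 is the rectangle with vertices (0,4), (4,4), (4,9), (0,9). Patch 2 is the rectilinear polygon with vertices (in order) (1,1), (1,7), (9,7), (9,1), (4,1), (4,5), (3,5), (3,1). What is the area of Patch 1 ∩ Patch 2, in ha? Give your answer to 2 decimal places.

8.00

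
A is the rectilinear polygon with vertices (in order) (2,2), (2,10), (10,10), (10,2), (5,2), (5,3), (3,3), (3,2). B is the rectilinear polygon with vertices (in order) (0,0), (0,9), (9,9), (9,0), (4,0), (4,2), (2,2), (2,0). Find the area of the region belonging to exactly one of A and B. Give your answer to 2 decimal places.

45.00

|A| = 62, |B| = 77, |A∩B| = 47.
|A △ B| = |A| + |B| − 2·|A∩B| = 62 + 77 − 94 = 45.00.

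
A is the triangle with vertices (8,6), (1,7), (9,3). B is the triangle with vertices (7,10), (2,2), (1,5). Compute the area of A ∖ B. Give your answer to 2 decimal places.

|A| = 10, |A∩B| = 1.5765.
|A ∖ B| = |A| − |A∩B| = 10 − 1.5765 = 8.42.

8.42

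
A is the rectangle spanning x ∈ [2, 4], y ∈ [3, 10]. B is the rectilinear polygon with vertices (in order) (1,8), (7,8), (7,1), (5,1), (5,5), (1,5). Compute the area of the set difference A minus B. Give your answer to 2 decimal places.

|A| = 14, |A∩B| = 6.
|A ∖ B| = |A| − |A∩B| = 14 − 6 = 8.00.

8.00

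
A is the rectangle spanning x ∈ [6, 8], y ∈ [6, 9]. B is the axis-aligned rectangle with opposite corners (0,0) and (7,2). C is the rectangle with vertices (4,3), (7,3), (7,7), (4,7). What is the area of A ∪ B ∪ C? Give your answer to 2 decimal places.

By inclusion–exclusion:
Individual areas: |A| = 6, |B| = 14, |C| = 12.
|A∩B| = 0 (no overlap).
|A∩C|: x∈[6,7], y∈[6,7] → 1·1 = 1.
|B∩C| = 0 (no overlap).
|A∩B∩C| = 0.
|A ∪ B ∪ C| = 32 − 1 + 0 = 31.00.

31.00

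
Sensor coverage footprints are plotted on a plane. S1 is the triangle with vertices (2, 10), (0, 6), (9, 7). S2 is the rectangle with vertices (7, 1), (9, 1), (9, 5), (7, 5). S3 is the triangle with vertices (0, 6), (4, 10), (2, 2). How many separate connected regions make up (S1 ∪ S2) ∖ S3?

3

(S1 ∪ S2) ∖ S3 splits into 3 disjoint pieces (area 3.4, area 8.2885, area 8).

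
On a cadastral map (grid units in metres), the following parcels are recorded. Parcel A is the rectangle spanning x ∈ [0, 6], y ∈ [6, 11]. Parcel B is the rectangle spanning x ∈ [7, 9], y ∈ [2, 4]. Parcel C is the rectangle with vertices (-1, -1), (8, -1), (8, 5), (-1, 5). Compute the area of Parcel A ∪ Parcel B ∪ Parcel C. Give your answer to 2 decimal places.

By inclusion–exclusion:
Individual areas: |Parcel A| = 30, |Parcel B| = 4, |Parcel C| = 54.
|Parcel A∩Parcel B| = 0 (no overlap).
|Parcel A∩Parcel C| = 0 (no overlap).
|Parcel B∩Parcel C|: x∈[7,8], y∈[2,4] → 1·2 = 2.
|Parcel A∩Parcel B∩Parcel C| = 0.
|Parcel A ∪ Parcel B ∪ Parcel C| = 88 − 2 + 0 = 86.00.

86.00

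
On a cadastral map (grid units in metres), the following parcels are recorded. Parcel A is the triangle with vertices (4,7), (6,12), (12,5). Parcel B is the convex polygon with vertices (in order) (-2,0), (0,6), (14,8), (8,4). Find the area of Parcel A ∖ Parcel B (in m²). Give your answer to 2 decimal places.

|Parcel A| = 22, |Parcel A∩Parcel B| = 5.8061.
|Parcel A ∖ Parcel B| = |Parcel A| − |Parcel A∩Parcel B| = 22 − 5.8061 = 16.19.

16.19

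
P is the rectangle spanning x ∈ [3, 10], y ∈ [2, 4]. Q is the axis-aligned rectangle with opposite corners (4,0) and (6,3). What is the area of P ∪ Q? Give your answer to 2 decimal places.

18.00

By inclusion–exclusion:
Individual areas: |P| = 14, |Q| = 6.
|P∩Q|: x∈[4,6], y∈[2,3] → 2·1 = 2.
|P ∪ Q| = 20 − 2 = 18.00.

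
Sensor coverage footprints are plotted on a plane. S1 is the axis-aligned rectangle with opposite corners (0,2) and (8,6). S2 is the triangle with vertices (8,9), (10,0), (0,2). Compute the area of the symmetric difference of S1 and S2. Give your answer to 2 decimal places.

|S1| = 32, |S2| = 43, |S1∩S2| = 22.8571.
|S1 △ S2| = |S1| + |S2| − 2·|S1∩S2| = 32 + 43 − 45.7143 = 29.29.

29.29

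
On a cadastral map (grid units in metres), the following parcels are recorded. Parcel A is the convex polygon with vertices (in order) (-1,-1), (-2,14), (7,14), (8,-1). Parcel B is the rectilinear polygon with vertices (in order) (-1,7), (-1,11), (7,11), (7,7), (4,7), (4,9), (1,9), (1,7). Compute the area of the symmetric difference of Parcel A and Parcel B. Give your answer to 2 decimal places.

|Parcel A| = 135, |Parcel B| = 26, |Parcel A∩Parcel B| = 26.
|Parcel A △ Parcel B| = |Parcel A| + |Parcel B| − 2·|Parcel A∩Parcel B| = 135 + 26 − 52 = 109.00.

109.00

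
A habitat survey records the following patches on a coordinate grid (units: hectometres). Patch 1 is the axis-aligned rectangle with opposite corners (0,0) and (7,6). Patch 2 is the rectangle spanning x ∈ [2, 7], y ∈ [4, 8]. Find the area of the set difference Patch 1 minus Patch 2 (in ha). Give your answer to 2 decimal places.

32.00

|Patch 1∩Patch 2|: x∈[2,7], y∈[4,6] → 5·2 = 10.
|Patch 1| = 42.
|Patch 1 ∖ Patch 2| = |Patch 1| − |Patch 1∩Patch 2| = 42 − 10 = 32.00.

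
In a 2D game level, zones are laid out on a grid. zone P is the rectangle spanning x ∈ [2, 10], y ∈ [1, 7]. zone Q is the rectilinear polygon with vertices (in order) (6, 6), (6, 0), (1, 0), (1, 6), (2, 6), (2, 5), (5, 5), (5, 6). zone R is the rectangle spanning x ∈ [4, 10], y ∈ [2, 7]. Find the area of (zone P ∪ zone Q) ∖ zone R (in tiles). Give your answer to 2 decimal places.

|zone P ∪ zone Q| = 58.
|(zone P ∪ zone Q) ∩ zone R| = 30.
|(zone P ∪ zone Q) ∖ zone R| = 58 − 30 = 28.00.

28.00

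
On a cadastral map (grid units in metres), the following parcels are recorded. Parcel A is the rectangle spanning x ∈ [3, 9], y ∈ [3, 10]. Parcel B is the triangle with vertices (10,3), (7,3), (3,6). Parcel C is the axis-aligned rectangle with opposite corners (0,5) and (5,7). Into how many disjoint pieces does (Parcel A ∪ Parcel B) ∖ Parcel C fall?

1

(Parcel A ∪ Parcel B) ∖ Parcel C is a single connected region.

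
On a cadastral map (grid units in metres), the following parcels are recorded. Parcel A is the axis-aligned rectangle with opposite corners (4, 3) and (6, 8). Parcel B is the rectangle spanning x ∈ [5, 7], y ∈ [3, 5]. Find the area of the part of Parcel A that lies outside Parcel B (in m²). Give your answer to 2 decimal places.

8.00

|Parcel A∩Parcel B|: x∈[5,6], y∈[3,5] → 1·2 = 2.
|Parcel A| = 10.
|Parcel A ∖ Parcel B| = |Parcel A| − |Parcel A∩Parcel B| = 10 − 2 = 8.00.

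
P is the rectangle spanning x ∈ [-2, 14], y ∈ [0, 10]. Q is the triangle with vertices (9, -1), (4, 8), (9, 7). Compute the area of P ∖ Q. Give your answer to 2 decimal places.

140.28

|P| = 160, |P∩Q| = 19.7222.
|P ∖ Q| = |P| − |P∩Q| = 160 − 19.7222 = 140.28.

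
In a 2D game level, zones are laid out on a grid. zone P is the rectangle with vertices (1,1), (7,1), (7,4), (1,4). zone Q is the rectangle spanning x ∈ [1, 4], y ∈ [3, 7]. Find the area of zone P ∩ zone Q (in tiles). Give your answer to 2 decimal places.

|zone P∩zone Q|: x∈[1,4], y∈[3,4] → 3·1 = 3.

3.00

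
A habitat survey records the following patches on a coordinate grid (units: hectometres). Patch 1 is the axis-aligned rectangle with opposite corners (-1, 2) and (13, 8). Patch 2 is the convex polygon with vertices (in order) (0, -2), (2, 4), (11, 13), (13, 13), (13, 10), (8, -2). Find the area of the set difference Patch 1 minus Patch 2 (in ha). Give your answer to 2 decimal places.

37.83

|Patch 1| = 84, |Patch 1∩Patch 2| = 46.1667.
|Patch 1 ∖ Patch 2| = |Patch 1| − |Patch 1∩Patch 2| = 84 − 46.1667 = 37.83.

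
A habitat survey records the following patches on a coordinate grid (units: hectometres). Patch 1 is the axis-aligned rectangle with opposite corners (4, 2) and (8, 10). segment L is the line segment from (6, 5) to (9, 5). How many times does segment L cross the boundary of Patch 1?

The segment meets the boundary at (8,5).

1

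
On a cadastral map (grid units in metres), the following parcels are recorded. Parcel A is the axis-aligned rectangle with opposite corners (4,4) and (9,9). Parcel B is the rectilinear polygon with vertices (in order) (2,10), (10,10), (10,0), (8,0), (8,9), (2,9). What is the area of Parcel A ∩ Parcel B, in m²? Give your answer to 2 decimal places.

5.00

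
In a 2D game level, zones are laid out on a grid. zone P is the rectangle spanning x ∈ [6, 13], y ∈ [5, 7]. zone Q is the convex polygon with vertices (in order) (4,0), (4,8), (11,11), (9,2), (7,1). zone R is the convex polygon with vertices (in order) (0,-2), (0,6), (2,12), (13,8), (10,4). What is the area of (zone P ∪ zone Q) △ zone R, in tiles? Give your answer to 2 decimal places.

|zone P ∪ zone Q| = 55.2222.
|(zone P ∪ zone Q) ∩ zone R| = 44.2419.
|(zone P ∪ zone Q) △ zone R| = 55.2222 + 100 − 88.4838 = 66.74.

66.74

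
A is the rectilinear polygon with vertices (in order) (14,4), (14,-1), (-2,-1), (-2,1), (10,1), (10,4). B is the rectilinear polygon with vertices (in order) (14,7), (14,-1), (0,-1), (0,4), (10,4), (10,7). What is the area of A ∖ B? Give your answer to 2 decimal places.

|A| = 44, |A∩B| = 40.
|A ∖ B| = |A| − |A∩B| = 44 − 40 = 4.00.

4.00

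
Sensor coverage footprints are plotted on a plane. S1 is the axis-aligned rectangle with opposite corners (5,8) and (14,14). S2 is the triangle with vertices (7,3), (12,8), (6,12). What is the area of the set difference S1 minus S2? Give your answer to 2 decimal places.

|S1| = 54, |S1∩S2| = 11.1111.
|S1 ∖ S2| = |S1| − |S1∩S2| = 54 − 11.1111 = 42.89.

42.89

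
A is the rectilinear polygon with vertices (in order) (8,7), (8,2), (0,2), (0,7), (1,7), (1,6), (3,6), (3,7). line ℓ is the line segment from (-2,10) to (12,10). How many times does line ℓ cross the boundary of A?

The segment lies entirely outside A and never meets its boundary.

0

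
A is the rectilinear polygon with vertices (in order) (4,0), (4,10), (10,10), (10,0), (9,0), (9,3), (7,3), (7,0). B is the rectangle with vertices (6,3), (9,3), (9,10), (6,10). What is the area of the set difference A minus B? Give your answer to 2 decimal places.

|A| = 54, |A∩B| = 21.
|A ∖ B| = |A| − |A∩B| = 54 − 21 = 33.00.

33.00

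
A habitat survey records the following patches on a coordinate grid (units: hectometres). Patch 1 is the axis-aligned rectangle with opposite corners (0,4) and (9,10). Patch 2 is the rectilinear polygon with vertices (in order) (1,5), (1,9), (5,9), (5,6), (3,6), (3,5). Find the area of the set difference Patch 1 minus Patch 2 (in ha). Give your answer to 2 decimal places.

|Patch 1| = 54, |Patch 1∩Patch 2| = 14.
|Patch 1 ∖ Patch 2| = |Patch 1| − |Patch 1∩Patch 2| = 54 − 14 = 40.00.

40.00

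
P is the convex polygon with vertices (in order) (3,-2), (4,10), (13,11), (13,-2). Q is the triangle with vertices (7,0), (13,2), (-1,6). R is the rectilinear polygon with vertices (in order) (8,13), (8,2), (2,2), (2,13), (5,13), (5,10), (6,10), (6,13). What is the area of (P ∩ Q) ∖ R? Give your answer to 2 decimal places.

|P ∩ Q| = 21.3525.
|(P ∩ Q) ∩ R| = 9.1144.
|(P ∩ Q) ∖ R| = 21.3525 − 9.1144 = 12.24.

12.24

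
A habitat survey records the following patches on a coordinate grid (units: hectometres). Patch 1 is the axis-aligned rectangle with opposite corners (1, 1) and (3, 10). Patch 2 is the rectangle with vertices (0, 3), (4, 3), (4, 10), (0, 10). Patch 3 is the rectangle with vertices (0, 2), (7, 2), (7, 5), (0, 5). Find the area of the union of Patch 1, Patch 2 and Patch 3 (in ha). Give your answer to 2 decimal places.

By inclusion–exclusion:
Individual areas: |Patch 1| = 18, |Patch 2| = 28, |Patch 3| = 21.
|Patch 1∩Patch 2|: x∈[1,3], y∈[3,10] → 2·7 = 14.
|Patch 1∩Patch 3|: x∈[1,3], y∈[2,5] → 2·3 = 6.
|Patch 2∩Patch 3|: x∈[0,4], y∈[3,5] → 4·2 = 8.
|Patch 1∩Patch 2∩Patch 3| = 4.
|Patch 1 ∪ Patch 2 ∪ Patch 3| = 67 − 28 + 4 = 43.00.

43.00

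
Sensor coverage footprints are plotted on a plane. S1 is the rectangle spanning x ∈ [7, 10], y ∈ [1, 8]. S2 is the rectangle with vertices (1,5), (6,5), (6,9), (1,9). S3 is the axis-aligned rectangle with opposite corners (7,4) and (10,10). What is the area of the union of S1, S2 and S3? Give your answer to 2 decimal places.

47.00

By inclusion–exclusion:
Individual areas: |S1| = 21, |S2| = 20, |S3| = 18.
|S1∩S2| = 0 (no overlap).
|S1∩S3|: x∈[7,10], y∈[4,8] → 3·4 = 12.
|S2∩S3| = 0 (no overlap).
|S1∩S2∩S3| = 0.
|S1 ∪ S2 ∪ S3| = 59 − 12 + 0 = 47.00.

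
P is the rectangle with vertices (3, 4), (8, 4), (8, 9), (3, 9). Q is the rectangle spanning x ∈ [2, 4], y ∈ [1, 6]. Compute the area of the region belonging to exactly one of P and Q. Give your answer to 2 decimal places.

|P∩Q|: x∈[3,4], y∈[4,6] → 1·2 = 2.
|P △ Q| = |P| + |Q| − 2·|P∩Q| = 25 + 10 − 4 = 31.00.

31.00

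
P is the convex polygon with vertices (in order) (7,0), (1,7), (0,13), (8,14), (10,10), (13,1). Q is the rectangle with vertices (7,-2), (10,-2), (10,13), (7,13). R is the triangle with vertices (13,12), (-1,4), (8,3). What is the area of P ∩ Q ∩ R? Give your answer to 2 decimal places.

The intersection is the polygon with vertices (10,6.6), (8,3), (7,3.111), (7,8.571), (9.889,10.222), (10,10).
By the shoelace formula its area is 15.61.

15.61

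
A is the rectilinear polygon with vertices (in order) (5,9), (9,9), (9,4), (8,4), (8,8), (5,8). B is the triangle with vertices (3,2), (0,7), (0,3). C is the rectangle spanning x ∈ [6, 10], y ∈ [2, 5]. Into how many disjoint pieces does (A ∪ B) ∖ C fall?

2

(A ∪ B) ∖ C splits into 2 disjoint pieces (area 7, area 6).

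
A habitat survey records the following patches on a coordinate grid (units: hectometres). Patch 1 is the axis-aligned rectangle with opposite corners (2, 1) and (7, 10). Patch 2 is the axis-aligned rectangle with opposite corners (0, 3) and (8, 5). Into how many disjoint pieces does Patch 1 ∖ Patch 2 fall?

2

Patch 1 ∖ Patch 2 splits into 2 disjoint pieces (area 10, area 25).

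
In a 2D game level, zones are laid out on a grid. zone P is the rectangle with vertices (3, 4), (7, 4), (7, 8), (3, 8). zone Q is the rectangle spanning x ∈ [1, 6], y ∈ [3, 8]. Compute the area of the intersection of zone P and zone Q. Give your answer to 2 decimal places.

|zone P∩zone Q|: x∈[3,6], y∈[4,8] → 3·4 = 12.

12.00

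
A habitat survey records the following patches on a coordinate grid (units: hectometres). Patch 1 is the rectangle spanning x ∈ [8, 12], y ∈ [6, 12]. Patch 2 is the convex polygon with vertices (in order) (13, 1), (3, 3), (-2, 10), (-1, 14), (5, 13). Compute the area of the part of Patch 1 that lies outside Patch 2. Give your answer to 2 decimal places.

|Patch 1| = 24, |Patch 1∩Patch 2| = 2.0833.
|Patch 1 ∖ Patch 2| = |Patch 1| − |Patch 1∩Patch 2| = 24 − 2.0833 = 21.92.

21.92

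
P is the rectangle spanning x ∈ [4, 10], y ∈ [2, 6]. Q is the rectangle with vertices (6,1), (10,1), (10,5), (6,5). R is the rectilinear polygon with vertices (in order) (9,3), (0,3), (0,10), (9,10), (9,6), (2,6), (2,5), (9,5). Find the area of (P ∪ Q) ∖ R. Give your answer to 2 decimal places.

18.00

|P ∪ Q| = 28.
|(P ∪ Q) ∩ R| = 10.
|(P ∪ Q) ∖ R| = 28 − 10 = 18.00.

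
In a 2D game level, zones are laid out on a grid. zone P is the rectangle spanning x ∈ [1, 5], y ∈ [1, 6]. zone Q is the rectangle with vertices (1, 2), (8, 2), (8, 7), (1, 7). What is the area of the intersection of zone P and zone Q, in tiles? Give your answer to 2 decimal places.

|zone P∩zone Q|: x∈[1,5], y∈[2,6] → 4·4 = 16.

16.00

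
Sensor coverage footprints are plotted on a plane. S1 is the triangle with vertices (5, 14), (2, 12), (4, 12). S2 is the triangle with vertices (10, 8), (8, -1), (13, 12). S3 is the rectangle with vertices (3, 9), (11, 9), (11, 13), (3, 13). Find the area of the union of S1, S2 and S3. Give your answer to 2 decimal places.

By inclusion–exclusion:
Individual areas: |S1| = 2, |S2| = 9.5, |S3| = 32.
|S1∩S2| = 0.
|S1∩S3| = 1.1667.
|S2∩S3| = 0.0417.
|S1∩S2∩S3| = 0.
|S1 ∪ S2 ∪ S3| = 43.5 − 1.2083 + 0 = 42.29.

42.29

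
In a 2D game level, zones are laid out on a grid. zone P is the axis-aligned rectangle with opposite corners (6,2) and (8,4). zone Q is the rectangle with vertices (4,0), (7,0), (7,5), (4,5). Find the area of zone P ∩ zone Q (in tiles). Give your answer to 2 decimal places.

|zone P∩zone Q|: x∈[6,7], y∈[2,4] → 1·2 = 2.

2.00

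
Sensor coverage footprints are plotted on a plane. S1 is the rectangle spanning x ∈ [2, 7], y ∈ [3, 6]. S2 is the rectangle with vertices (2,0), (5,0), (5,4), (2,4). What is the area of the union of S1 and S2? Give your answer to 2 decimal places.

By inclusion–exclusion:
Individual areas: |S1| = 15, |S2| = 12.
|S1∩S2|: x∈[2,5], y∈[3,4] → 3·1 = 3.
|S1 ∪ S2| = 27 − 3 = 24.00.

24.00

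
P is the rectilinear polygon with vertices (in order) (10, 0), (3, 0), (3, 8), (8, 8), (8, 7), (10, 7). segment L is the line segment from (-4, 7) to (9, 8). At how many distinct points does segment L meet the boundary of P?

The segment meets the boundary at (8,7.923), (3,7.538).

2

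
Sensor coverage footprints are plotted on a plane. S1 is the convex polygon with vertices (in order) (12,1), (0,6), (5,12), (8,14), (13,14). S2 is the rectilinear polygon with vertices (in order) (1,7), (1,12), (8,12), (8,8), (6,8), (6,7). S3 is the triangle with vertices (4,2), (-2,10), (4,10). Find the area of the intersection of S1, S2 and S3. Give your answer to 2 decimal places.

5.73

The intersection is the polygon with vertices (1,7), (1,7.2), (3.333,10), (4,10), (4,7).
By the shoelace formula its area is 5.73.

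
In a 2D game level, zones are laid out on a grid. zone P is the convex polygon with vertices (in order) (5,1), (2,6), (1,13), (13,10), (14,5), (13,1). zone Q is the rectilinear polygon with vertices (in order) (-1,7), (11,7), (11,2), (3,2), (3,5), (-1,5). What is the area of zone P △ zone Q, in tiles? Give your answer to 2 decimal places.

|zone P| = 114.5, |zone Q| = 48, |zone P∩zone Q| = 40.1381.
|zone P △ zone Q| = |zone P| + |zone Q| − 2·|zone P∩zone Q| = 114.5 + 48 − 80.2762 = 82.22.

82.22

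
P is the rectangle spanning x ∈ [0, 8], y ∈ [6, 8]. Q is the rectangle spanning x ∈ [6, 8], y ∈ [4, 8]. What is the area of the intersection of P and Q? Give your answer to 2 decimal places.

|P∩Q|: x∈[6,8], y∈[6,8] → 2·2 = 4.

4.00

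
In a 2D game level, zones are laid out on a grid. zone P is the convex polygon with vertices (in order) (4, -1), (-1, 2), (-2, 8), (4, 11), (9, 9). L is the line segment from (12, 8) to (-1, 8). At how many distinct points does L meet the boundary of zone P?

1

The segment meets the boundary at (8.5,8).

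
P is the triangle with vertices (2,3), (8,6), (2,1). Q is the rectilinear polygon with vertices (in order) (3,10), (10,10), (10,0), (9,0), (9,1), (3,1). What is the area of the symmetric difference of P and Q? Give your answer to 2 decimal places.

61.67

|P| = 6, |Q| = 64, |P∩Q| = 4.1667.
|P △ Q| = |P| + |Q| − 2·|P∩Q| = 6 + 64 − 8.3333 = 61.67.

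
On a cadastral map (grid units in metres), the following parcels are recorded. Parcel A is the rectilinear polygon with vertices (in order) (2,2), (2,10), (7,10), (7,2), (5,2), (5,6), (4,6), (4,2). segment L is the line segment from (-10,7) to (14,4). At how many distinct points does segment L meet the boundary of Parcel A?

4

The segment meets the boundary at (7,4.875), (5,5.125), (4,5.25), (2,5.5).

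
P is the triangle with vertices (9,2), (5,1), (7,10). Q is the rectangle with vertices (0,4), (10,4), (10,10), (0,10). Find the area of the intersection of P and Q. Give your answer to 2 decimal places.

8.50

The intersection is the polygon with vertices (7,10), (8.5,4), (5.667,4).
By the shoelace formula its area is 8.50.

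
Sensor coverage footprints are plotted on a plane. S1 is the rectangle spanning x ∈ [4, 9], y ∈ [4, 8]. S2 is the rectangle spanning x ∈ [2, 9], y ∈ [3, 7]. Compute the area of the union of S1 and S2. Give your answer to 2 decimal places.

33.00

By inclusion–exclusion:
Individual areas: |S1| = 20, |S2| = 28.
|S1∩S2|: x∈[4,9], y∈[4,7] → 5·3 = 15.
|S1 ∪ S2| = 48 − 15 = 33.00.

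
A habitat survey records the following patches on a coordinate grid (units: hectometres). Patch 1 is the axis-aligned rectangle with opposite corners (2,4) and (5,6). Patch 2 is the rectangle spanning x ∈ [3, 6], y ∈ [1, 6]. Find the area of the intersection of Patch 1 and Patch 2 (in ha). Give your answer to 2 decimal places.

|Patch 1∩Patch 2|: x∈[3,5], y∈[4,6] → 2·2 = 4.

4.00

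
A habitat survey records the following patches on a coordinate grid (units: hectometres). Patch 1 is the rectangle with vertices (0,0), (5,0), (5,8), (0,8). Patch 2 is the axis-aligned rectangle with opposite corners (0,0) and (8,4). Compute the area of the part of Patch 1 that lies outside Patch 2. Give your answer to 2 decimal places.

|Patch 1∩Patch 2|: x∈[0,5], y∈[0,4] → 5·4 = 20.
|Patch 1| = 40.
|Patch 1 ∖ Patch 2| = |Patch 1| − |Patch 1∩Patch 2| = 40 − 20 = 20.00.

20.00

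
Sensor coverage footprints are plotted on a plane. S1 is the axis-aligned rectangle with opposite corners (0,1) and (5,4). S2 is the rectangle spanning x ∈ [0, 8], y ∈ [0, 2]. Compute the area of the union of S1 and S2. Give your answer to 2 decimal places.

26.00

By inclusion–exclusion:
Individual areas: |S1| = 15, |S2| = 16.
|S1∩S2|: x∈[0,5], y∈[1,2] → 5·1 = 5.
|S1 ∪ S2| = 31 − 5 = 26.00.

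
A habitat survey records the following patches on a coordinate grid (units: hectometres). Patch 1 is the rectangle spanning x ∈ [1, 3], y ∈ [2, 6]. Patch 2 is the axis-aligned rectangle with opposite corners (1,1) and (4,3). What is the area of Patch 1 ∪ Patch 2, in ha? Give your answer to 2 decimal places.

12.00

By inclusion–exclusion:
Individual areas: |Patch 1| = 8, |Patch 2| = 6.
|Patch 1∩Patch 2|: x∈[1,3], y∈[2,3] → 2·1 = 2.
|Patch 1 ∪ Patch 2| = 14 − 2 = 12.00.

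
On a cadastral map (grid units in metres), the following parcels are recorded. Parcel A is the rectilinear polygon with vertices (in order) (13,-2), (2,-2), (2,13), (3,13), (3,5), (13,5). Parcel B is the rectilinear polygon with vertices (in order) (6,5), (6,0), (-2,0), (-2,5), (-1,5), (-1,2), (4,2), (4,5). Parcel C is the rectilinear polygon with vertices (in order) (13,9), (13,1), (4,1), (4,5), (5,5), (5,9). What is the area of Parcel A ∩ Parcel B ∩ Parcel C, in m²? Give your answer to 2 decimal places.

The intersection is the polygon with vertices (4,5), (5,5), (6,5), (6,1), (4,1), (4,2).
By the shoelace formula its area is 8.00.

8.00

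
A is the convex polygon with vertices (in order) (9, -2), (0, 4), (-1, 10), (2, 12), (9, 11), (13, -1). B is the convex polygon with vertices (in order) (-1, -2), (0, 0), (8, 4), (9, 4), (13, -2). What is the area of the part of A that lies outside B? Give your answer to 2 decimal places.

|A| = 123.5, |A∩B| = 28.1429.
|A ∖ B| = |A| − |A∩B| = 123.5 − 28.1429 = 95.36.

95.36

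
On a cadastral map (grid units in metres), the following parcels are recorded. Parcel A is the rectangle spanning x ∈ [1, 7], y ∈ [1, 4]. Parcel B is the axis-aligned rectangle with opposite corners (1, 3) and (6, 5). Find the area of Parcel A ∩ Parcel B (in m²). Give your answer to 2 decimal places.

|Parcel A∩Parcel B|: x∈[1,6], y∈[3,4] → 5·1 = 5.

5.00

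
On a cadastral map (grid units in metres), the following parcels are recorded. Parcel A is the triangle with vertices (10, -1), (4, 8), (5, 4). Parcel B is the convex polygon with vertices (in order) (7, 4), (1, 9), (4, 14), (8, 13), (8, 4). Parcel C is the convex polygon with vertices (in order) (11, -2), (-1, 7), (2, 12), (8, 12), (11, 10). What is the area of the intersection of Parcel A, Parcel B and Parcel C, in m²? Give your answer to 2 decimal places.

1.33

The intersection is the polygon with vertices (6.25,4.625), (4.474,6.105), (4,8).
By the shoelace formula its area is 1.33.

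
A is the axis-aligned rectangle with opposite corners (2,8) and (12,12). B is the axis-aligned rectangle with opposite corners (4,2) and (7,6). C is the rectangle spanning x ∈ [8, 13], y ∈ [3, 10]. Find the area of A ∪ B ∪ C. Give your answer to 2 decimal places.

79.00

By inclusion–exclusion:
Individual areas: |A| = 40, |B| = 12, |C| = 35.
|A∩B| = 0 (no overlap).
|A∩C|: x∈[8,12], y∈[8,10] → 4·2 = 8.
|B∩C| = 0 (no overlap).
|A∩B∩C| = 0.
|A ∪ B ∪ C| = 87 − 8 + 0 = 79.00.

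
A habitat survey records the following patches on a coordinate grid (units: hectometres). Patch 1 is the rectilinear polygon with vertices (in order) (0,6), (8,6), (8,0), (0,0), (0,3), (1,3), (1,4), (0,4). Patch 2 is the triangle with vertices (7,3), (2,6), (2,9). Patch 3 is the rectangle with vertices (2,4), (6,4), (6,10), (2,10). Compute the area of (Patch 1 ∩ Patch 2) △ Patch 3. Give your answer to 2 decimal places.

21.12

|Patch 1 ∩ Patch 2| = 3.75.
|(Patch 1 ∩ Patch 2) ∩ Patch 3| = 3.3167.
|(Patch 1 ∩ Patch 2) △ Patch 3| = 3.75 + 24 − 6.6333 = 21.12.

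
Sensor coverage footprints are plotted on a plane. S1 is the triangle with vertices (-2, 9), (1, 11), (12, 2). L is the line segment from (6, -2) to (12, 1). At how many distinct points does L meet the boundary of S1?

The segment lies entirely outside S1 and never meets its boundary.

0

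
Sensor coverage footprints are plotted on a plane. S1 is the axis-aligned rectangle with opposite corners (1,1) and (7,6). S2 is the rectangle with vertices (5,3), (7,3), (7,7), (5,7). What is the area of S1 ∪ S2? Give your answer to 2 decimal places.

By inclusion–exclusion:
Individual areas: |S1| = 30, |S2| = 8.
|S1∩S2|: x∈[5,7], y∈[3,6] → 2·3 = 6.
|S1 ∪ S2| = 38 − 6 = 32.00.

32.00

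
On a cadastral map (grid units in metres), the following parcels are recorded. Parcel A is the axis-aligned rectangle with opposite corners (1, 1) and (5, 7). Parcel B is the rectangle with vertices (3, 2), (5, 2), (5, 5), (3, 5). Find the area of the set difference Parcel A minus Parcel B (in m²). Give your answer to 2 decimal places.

|Parcel A∩Parcel B|: x∈[3,5], y∈[2,5] → 2·3 = 6.
|Parcel A| = 24.
|Parcel A ∖ Parcel B| = |Parcel A| − |Parcel A∩Parcel B| = 24 − 6 = 18.00.

18.00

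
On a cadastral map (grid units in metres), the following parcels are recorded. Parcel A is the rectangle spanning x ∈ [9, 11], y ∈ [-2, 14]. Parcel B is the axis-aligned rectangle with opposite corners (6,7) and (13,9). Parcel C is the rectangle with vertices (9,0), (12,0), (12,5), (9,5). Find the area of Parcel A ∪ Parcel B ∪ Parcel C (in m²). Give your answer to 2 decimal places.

By inclusion–exclusion:
Individual areas: |Parcel A| = 32, |Parcel B| = 14, |Parcel C| = 15.
|Parcel A∩Parcel B|: x∈[9,11], y∈[7,9] → 2·2 = 4.
|Parcel A∩Parcel C|: x∈[9,11], y∈[0,5] → 2·5 = 10.
|Parcel B∩Parcel C| = 0 (no overlap).
|Parcel A∩Parcel B∩Parcel C| = 0.
|Parcel A ∪ Parcel B ∪ Parcel C| = 61 − 14 + 0 = 47.00.

47.00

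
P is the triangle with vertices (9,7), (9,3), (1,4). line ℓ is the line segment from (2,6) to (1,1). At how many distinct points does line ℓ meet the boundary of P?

The segment meets the boundary at (1.585,3.927), (1.649,4.243).

2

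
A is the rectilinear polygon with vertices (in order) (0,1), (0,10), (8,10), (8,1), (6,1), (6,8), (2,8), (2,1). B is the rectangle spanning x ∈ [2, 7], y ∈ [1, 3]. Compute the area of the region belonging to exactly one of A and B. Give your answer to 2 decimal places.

|A| = 44, |B| = 10, |A∩B| = 2.
|A △ B| = |A| + |B| − 2·|A∩B| = 44 + 10 − 4 = 50.00.

50.00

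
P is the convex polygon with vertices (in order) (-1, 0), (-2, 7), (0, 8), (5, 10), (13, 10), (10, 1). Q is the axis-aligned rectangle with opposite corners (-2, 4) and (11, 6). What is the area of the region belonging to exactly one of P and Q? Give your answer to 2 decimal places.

|P| = 114.5, |Q| = 26, |P∩Q| = 25.4286.
|P △ Q| = |P| + |Q| − 2·|P∩Q| = 114.5 + 26 − 50.8571 = 89.64.

89.64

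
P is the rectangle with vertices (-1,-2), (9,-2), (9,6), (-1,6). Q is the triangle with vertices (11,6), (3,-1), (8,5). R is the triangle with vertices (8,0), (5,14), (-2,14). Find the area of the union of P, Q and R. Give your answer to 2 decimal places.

By inclusion–exclusion:
Individual areas: |P| = 80, |Q| = 6.5, |R| = 49.
|P∩Q| = 5.4167.
|P∩R| = 9.
|Q∩R| = 1.2013.
|P∩Q∩R| = 1.2013.
|P ∪ Q ∪ R| = 135.5 − 15.618 + 1.2013 = 121.08.

121.08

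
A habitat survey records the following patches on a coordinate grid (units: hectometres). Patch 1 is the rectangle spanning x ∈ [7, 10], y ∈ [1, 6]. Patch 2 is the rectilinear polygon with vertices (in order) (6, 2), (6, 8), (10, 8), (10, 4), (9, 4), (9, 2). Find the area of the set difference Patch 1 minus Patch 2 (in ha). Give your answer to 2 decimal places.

|Patch 1| = 15, |Patch 1∩Patch 2| = 10.
|Patch 1 ∖ Patch 2| = |Patch 1| − |Patch 1∩Patch 2| = 15 − 10 = 5.00.

5.00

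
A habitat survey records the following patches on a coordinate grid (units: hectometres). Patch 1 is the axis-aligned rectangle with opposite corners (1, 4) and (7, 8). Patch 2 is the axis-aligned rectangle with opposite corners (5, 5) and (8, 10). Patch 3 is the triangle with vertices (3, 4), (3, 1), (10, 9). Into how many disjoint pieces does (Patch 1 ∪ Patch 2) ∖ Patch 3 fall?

(Patch 1 ∪ Patch 2) ∖ Patch 3 splits into 2 disjoint pieces (area 2.2232, area 25.0714).

2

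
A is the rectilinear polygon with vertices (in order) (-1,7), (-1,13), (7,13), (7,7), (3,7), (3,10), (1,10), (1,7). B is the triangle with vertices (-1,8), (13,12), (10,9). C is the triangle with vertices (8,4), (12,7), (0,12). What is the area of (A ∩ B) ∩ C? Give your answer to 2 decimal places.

The region (A ∩ B) ∩ C is the polygon with vertices (3.583,8.417), (3,9), (3,9.143), (5.288,9.797), (7,9.083), (7,8.727).
By the shoelace formula its area is 3.46.

3.46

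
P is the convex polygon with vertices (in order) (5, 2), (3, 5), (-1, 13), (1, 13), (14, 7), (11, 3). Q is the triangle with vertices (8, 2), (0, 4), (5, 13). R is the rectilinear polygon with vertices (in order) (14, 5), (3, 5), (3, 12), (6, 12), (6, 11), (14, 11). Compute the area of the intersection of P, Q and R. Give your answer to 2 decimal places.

The intersection is the polygon with vertices (4.184,11.531), (5.576,10.888), (7.182,5), (3,5), (3,9.4).
By the shoelace formula its area is 19.84.

19.84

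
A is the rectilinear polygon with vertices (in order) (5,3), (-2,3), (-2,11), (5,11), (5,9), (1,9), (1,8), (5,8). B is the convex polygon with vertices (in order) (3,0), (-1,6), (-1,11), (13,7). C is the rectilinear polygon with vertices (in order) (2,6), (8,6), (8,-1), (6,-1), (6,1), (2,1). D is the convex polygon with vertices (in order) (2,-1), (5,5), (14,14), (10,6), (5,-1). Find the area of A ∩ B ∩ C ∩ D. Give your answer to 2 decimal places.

The intersection is the polygon with vertices (4,3), (5,5), (5,3).
By the shoelace formula its area is 1.00.

1.00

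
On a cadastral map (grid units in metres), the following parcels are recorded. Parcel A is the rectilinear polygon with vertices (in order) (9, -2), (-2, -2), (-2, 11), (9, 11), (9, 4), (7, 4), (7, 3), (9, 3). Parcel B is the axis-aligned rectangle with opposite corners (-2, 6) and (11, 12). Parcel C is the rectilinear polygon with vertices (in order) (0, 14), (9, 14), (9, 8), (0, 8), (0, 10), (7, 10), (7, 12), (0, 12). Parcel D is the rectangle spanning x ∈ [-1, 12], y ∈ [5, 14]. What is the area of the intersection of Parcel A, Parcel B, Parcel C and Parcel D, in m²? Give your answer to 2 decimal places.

20.00

The intersection is the polygon with vertices (9,8), (0,8), (0,10), (7,10), (7,11), (9,11).
By the shoelace formula its area is 20.00.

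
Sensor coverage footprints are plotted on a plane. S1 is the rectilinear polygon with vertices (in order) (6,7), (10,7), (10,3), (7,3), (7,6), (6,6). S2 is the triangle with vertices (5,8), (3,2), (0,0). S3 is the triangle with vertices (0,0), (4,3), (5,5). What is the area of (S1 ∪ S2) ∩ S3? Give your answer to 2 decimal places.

The region (S1 ∪ S2) ∩ S3 is the polygon with vertices (3.111,2.333), (0,0), (3.5,3.5).
By the shoelace formula its area is 1.36.

1.36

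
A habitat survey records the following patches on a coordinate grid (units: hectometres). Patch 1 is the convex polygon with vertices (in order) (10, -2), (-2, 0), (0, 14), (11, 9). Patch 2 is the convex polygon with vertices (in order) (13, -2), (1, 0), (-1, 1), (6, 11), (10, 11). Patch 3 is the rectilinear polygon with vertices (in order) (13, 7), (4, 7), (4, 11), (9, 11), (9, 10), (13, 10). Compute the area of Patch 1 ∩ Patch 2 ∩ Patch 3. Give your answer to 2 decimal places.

20.04

The intersection is the polygon with vertices (10.848,7.326), (10.818,7), (4,7), (4,8.143), (6,11), (6.6,11), (10.398,9.273).
By the shoelace formula its area is 20.04.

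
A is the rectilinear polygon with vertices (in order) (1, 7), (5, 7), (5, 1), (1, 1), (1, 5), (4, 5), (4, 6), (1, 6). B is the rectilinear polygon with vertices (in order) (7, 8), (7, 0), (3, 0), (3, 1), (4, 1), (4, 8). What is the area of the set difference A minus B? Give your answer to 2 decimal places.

|A| = 21, |A∩B| = 6.
|A ∖ B| = |A| − |A∩B| = 21 − 6 = 15.00.

15.00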